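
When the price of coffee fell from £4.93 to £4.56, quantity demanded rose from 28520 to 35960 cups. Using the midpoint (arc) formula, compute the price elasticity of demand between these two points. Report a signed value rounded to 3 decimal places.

-2.959

%ΔQ = (35960 − 28520) / [(28520 + 35960)/2] = 7440/32240 = 0.230769…
%ΔP = (4.56 − 4.93) / [(4.93 + 4.56)/2] = -0.37/4.745 = -0.077976…
Arc Ed = %ΔQ / %ΔP = (7440/32240) / (-0.37/4.745) = -2.95945…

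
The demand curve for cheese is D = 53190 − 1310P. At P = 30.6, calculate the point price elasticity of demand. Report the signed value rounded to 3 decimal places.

-3.059

dD/dP = −1310. At P = 30.6, D = 53190 − 1310(30.6) = 13104.
Ed = (dD/dP)·(P/D) = −1310 × (30.6/13104) = -3.05906…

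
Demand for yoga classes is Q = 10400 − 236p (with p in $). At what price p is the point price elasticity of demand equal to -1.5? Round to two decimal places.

Ed = −236p/(10400 − 236p). Set this equal to -1.5:
236p = 1.5·(10400 − 236p) ⇒ 236p(1 + 1.5) = 1.5·10400
p = 1.5·10400 / (236·2.5) = 26.4406…

26.44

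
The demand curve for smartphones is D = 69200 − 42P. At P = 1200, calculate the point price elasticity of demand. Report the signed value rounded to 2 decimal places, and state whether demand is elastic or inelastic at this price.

-2.68; elastic

dD/dP = −42. At P = 1200, D = 69200 − 42(1200) = 18800.
Ed = (dD/dP)·(P/D) = −42 × (1200/18800) = -2.6808…
|Ed| = 2.68 > 1, so demand is elastic.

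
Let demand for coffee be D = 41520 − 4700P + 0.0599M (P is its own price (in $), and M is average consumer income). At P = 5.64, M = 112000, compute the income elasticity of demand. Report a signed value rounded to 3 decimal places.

0.309

At the given values, D = 41520 − 4700(5.64) + 0.0599(112000) = 21720.8.
∂D/∂M = 0.0599.
E = (0.0599) × (112000/21720.8) = 0.30886…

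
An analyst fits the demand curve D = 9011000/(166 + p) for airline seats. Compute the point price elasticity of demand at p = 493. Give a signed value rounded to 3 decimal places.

dD/dp = −9011000/(166 + p)² = -20.7492. At p = 493, D = 13673.7.
Ed = (dD/dp)·(p/D) = (-20.7492) × (493/13673.7) = -0.74810…

-0.748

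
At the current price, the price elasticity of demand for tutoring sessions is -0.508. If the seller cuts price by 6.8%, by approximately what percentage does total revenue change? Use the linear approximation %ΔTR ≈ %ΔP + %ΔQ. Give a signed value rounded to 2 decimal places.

-3.35%

%ΔQ ≈ Ed × %ΔP = (-0.508) × (-6.8%) = +3.4544%
%ΔTR ≈ %ΔP + %ΔQ = (-6.8%) + (+3.4544%) = -3.3456%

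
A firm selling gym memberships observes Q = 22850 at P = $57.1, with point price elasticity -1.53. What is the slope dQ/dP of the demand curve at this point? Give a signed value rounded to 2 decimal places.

-612.27

Ed = (dQ/dP)·(P/Q) ⇒ dQ/dP = Ed·Q/P = (-1.53)·22850/57.1 = -612.2679…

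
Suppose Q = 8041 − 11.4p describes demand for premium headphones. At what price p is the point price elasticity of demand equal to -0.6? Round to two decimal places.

264.51

Ed = −11.4p/(8041 − 11.4p). Set this equal to -0.6:
11.4p = 0.6·(8041 − 11.4p) ⇒ 11.4p(1 + 0.6) = 0.6·8041
p = 0.6·8041 / (11.4·1.6) = 264.5065…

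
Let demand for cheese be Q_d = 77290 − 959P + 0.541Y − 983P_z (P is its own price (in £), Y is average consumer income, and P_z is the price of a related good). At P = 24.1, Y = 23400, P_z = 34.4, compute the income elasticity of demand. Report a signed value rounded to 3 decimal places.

At the given values, Q_d = 77290 − 959(24.1) + 0.541(23400) − 983(34.4) = 33022.3.
∂Q_d/∂Y = 0.541.
E = (0.541) × (23400/33022.3) = 0.38335…

0.383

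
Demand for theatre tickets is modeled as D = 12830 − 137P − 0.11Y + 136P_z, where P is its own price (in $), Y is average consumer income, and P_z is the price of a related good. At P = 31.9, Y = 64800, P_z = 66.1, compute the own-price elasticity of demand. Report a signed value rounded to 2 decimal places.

-0.42

At the given values, D = 12830 − 137(31.9) − 0.11(64800) + 136(66.1) = 10321.3.
∂D/∂P = −137.
E = (-137) × (31.9/10321.3) = -0.4234…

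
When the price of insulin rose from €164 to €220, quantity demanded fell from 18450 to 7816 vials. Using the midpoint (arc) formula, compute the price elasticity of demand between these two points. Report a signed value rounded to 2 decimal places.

%ΔQ = (7816 − 18450) / [(18450 + 7816)/2] = -10634/13133 = -0.809715…
%ΔP = (220 − 164) / [(164 + 220)/2] = 56/192 = 0.291666…
Arc Ed = %ΔQ / %ΔP = (-10634/13133) / (56/192) = -2.7761…

-2.78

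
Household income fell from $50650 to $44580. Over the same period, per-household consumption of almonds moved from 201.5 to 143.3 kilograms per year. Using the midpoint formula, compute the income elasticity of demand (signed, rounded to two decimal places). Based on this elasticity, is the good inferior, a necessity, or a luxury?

%ΔQ = (143.3 − 201.5)/[( 201.5 + 143.3)/2] = -58.2/172.4 = -0.337587…
%ΔIncome = (44580 − 50650)/[( 50650 + 44580)/2] = -6070/47615 = -0.127480…
E_income = (-58.2/172.4) / (-6070/47615) = 2.6481…
E_income > 1 ⇒ normal good, luxury.

2.65; luxury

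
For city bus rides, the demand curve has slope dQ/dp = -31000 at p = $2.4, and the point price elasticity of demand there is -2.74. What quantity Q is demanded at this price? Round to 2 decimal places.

27153.28

Ed = (dQ/dp)·(p/Q) ⇒ Q = (dQ/dp)·p/Ed = (-31000)·2.4/(-2.74) = 27153.2846…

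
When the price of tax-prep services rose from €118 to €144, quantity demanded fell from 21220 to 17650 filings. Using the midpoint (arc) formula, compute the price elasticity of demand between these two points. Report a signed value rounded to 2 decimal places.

%ΔQ = (17650 − 21220) / [(21220 + 17650)/2] = -3570/19435 = -0.183689…
%ΔP = (144 − 118) / [(118 + 144)/2] = 26/131 = 0.198473…
Arc Ed = %ΔQ / %ΔP = (-3570/19435) / (26/131) = -0.9255…

-0.93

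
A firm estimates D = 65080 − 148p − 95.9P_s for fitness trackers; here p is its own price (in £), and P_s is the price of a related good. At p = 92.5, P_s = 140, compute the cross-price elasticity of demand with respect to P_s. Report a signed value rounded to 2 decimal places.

-0.35

At the given values, D = 65080 − 148(92.5) − 95.9(140) = 37964.
∂D/∂P_s = -95.9.
E = (-95.9) × (140/37964) = -0.3536…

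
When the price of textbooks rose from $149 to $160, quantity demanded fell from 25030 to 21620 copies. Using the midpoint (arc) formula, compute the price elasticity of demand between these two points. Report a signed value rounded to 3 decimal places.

-2.053

%ΔQ = (21620 − 25030) / [(25030 + 21620)/2] = -3410/23325 = -0.146195…
%ΔP = (160 − 149) / [(149 + 160)/2] = 11/154.5 = 0.071197…
Arc Ed = %ΔQ / %ΔP = (-3410/23325) / (11/154.5) = -2.05337…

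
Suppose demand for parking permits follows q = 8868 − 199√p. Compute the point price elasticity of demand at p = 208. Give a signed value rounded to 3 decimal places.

-0.239

dq/dp = −199/(2√p) = -6.89908. At p = 208, q = 5997.98.
Ed = (dq/dp)·(p/q) = (-6.89908) × (208/5997.98) = -0.23924…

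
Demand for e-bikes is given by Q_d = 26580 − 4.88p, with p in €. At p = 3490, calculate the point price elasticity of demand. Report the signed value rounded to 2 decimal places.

dQ_d/dp = −4.88. At p = 3490, Q_d = 26580 − 4.88(3490) = 9548.8.
Ed = (dQ_d/dp)·(p/Q_d) = −4.88 × (3490/9548.8) = -1.7835…

-1.78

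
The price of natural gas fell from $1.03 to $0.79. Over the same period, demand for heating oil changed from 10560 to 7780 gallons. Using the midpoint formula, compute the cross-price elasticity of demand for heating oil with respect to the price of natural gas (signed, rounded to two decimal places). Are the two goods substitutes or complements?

%ΔQ_{heating oil} = (7780 − 10560)/avg = -2780/9170 = -0.303162…
%ΔP_{natural gas} = (0.79 − 1.03)/avg = -0.24/0.91 = -0.263736…
E_cross = (-2780/9170) / (-0.24/0.91) = 1.1494…
E_cross > 0 ⇒ the goods are substitutes.

1.15; substitutes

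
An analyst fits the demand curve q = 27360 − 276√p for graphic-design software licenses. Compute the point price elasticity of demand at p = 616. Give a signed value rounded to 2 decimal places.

dq/dp = −276/(2√p) = -5.56018. At p = 616, q = 20509.9.
Ed = (dq/dp)·(p/q) = (-5.56018) × (616/20509.9) = -0.1669…

-0.17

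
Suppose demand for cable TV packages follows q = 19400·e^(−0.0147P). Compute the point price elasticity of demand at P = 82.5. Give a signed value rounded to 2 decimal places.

dq/dP = −0.0147·q = -84.8064. At P = 82.5, q = 5769.14.
Ed = (dq/dP)·(P/q) = (-84.8064) × (82.5/5769.14) = -1.2127…

-1.21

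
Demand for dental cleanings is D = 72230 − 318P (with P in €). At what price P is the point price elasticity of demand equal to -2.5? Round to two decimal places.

Ed = −318P/(72230 − 318P). Set this equal to -2.5:
318P = 2.5·(72230 − 318P) ⇒ 318P(1 + 2.5) = 2.5·72230
P = 2.5·72230 / (318·3.5) = 162.2416…

162.24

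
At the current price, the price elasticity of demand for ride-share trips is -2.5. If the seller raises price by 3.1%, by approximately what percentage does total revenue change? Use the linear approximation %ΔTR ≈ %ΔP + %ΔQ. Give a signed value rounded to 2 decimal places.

-4.65%

%ΔQ ≈ Ed × %ΔP = (-2.5) × (+3.1%) = -7.7500%
%ΔTR ≈ %ΔP + %ΔQ = (+3.1%) + (-7.7500%) = -4.6500%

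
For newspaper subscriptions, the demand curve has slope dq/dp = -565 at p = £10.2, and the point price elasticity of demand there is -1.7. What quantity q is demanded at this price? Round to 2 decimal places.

Ed = (dq/dp)·(p/q) ⇒ q = (dq/dp)·p/Ed = (-565)·10.2/(-1.7) = 3390

3390.00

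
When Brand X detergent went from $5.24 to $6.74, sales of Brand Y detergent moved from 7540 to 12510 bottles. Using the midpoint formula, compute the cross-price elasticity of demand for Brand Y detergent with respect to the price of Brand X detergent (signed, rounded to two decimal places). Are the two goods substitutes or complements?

1.98; substitutes

%ΔQ_{Brand Y detergent} = (12510 − 7540)/avg = 4970/10025 = 0.495760…
%ΔP_{Brand X detergent} = (6.74 − 5.24)/avg = 1.5/5.99 = 0.250417…
E_cross = (4970/10025) / (1.5/5.99) = 1.9797…
E_cross > 0 ⇒ the goods are substitutes.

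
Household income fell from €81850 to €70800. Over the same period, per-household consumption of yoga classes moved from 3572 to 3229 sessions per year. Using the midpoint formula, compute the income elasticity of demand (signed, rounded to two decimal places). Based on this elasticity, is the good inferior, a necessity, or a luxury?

%ΔQ = (3229 − 3572)/[( 3572 + 3229)/2] = -343/3400.5 = -0.100867…
%ΔIncome = (70800 − 81850)/[( 81850 + 70800)/2] = -11050/76325 = -0.144775…
E_income = (-343/3400.5) / (-11050/76325) = 0.6967…
0 < E_income < 1 ⇒ normal good, necessity.

0.70; necessity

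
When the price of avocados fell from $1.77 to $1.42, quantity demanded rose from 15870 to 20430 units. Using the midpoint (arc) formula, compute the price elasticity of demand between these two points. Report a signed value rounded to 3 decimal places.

%ΔQ = (20430 − 15870) / [(15870 + 20430)/2] = 4560/18150 = 0.251239…
%ΔP = (1.42 − 1.77) / [(1.77 + 1.42)/2] = -0.35/1.595 = -0.219435…
Arc Ed = %ΔQ / %ΔP = (4560/18150) / (-0.35/1.595) = -1.14493…

-1.145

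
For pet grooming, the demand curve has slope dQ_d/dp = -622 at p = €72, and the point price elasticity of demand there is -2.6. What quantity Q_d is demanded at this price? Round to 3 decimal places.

17224.615

Ed = (dQ_d/dp)·(p/Q_d) ⇒ Q_d = (dQ_d/dp)·p/Ed = (-622)·72/(-2.6) = 17224.61538…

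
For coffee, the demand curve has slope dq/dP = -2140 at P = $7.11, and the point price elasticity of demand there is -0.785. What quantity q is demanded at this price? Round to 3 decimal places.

Ed = (dq/dP)·(P/q) ⇒ q = (dq/dP)·P/Ed = (-2140)·7.11/(-0.785) = 19382.67515…

19382.675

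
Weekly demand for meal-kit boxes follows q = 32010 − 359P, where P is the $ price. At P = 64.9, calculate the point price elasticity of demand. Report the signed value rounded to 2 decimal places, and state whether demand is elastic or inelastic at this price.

dq/dP = −359. At P = 64.9, q = 32010 − 359(64.9) = 8710.9.
Ed = (dq/dP)·(P/q) = −359 × (64.9/8710.9) = -2.6747…
|Ed| = 2.67 > 1, so demand is elastic.

-2.67; elastic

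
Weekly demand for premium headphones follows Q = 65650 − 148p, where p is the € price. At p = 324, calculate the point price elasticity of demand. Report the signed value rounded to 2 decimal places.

dQ/dp = −148. At p = 324, Q = 65650 − 148(324) = 17698.
Ed = (dQ/dp)·(p/Q) = −148 × (324/17698) = -2.7094…

-2.71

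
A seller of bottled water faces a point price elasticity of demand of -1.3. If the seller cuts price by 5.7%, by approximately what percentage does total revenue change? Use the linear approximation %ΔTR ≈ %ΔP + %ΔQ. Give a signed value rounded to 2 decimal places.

%ΔQ ≈ Ed × %ΔP = (-1.3) × (-5.7%) = +7.4100%
%ΔTR ≈ %ΔP + %ΔQ = (-5.7%) + (+7.4100%) = +1.7100%

+1.71%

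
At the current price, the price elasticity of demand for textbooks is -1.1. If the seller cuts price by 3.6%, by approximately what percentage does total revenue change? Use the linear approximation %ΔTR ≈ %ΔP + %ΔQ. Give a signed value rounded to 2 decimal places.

%ΔQ ≈ Ed × %ΔP = (-1.1) × (-3.6%) = +3.9600%
%ΔTR ≈ %ΔP + %ΔQ = (-3.6%) + (+3.9600%) = +0.3600%

+0.36%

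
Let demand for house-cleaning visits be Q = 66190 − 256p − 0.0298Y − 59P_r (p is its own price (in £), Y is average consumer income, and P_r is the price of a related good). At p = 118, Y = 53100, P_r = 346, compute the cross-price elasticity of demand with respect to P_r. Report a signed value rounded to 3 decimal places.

At the given values, Q = 66190 − 256(118) − 0.0298(53100) − 59(346) = 13985.62.
∂Q/∂P_r = -59.
E = (-59) × (346/13985.62) = -1.45964…

-1.460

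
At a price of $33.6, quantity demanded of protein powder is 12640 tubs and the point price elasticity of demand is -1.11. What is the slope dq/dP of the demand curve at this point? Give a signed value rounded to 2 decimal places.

Ed = (dq/dP)·(P/q) ⇒ dq/dP = Ed·q/P = (-1.11)·12640/33.6 = -417.5714…

-417.57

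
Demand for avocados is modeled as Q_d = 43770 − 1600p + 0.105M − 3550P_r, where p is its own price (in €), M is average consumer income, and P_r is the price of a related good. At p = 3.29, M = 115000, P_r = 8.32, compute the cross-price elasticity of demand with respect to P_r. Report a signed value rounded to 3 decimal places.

-1.403

At the given values, Q_d = 43770 − 1600(3.29) + 0.105(115000) − 3550(8.32) = 21045.
∂Q_d/∂P_r = -3550.
E = (-3550) × (8.32/21045) = -1.40346…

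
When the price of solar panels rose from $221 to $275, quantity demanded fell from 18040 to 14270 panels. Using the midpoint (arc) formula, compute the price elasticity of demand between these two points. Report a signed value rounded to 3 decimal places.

%ΔQ = (14270 − 18040) / [(18040 + 14270)/2] = -3770/16155 = -0.233364…
%ΔP = (275 − 221) / [(221 + 275)/2] = 54/248 = 0.217741…
Arc Ed = %ΔQ / %ΔP = (-3770/16155) / (54/248) = -1.07174…

-1.072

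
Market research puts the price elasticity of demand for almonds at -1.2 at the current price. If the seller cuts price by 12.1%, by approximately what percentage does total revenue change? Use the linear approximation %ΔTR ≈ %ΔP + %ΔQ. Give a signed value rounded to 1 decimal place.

%ΔQ ≈ Ed × %ΔP = (-1.2) × (-12.1%) = +14.5200%
%ΔTR ≈ %ΔP + %ΔQ = (-12.1%) + (+14.5200%) = +2.4200%

+2.4%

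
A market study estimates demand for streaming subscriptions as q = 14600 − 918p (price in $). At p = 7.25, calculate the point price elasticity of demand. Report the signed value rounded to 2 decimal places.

-0.84

dq/dp = −918. At p = 7.25, q = 14600 − 918(7.25) = 7944.5.
Ed = (dq/dp)·(p/q) = −918 × (7.25/7944.5) = -0.8377…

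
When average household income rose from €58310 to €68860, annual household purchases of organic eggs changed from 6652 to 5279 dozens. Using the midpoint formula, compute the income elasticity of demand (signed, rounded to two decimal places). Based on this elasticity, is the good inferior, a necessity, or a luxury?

-1.39; inferior

%ΔQ = (5279 − 6652)/[( 6652 + 5279)/2] = -1373/5965.5 = -0.230156…
%ΔIncome = (68860 − 58310)/[( 58310 + 68860)/2] = 10550/63585 = 0.165919…
E_income = (-1373/5965.5) / (10550/63585) = -1.3871…
E_income < 0 ⇒ inferior good.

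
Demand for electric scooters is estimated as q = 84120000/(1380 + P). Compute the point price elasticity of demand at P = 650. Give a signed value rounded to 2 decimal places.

dq/dP = −84120000/(1380 + P)² = -20.413. At P = 650, q = 41438.4.
Ed = (dq/dP)·(P/q) = (-20.413) × (650/41438.4) = -0.3201…

-0.32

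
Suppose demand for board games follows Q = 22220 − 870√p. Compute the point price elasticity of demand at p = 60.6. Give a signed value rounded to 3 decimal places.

-0.219

dQ/dp = −870/(2√p) = -55.8796. At p = 60.6, Q = 15447.4.
Ed = (dQ/dp)·(p/Q) = (-55.8796) × (60.6/15447.4) = -0.21921…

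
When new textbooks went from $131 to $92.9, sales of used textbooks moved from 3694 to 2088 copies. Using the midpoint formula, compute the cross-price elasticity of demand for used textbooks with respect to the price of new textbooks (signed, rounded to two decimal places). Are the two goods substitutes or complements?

%ΔQ_{used textbooks} = (2088 − 3694)/avg = -1606/2891 = -0.555517…
%ΔP_{new textbooks} = (92.9 − 131)/avg = -38.1/111.95 = -0.340330…
E_cross = (-1606/2891) / (-38.1/111.95) = 1.6322…
E_cross > 0 ⇒ the goods are substitutes.

1.63; substitutes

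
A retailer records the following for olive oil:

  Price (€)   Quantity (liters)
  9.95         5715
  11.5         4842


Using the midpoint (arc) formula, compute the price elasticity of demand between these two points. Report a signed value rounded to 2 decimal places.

%ΔQ = (4842 − 5715) / [(5715 + 4842)/2] = -873/5278.5 = -0.165387…
%ΔP = (11.5 − 9.95) / [(9.95 + 11.5)/2] = 1.55/10.725 = 0.144522…
Arc Ed = %ΔQ / %ΔP = (-873/5278.5) / (1.55/10.725) = -1.1443…

-1.14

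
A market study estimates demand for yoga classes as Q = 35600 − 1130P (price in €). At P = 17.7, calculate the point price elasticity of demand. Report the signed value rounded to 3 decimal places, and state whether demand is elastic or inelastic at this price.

-1.282; elastic

dQ/dP = −1130. At P = 17.7, Q = 35600 − 1130(17.7) = 15599.
Ed = (dQ/dP)·(P/Q) = −1130 × (17.7/15599) = -1.28219…
|Ed| = 1.282 > 1, so demand is elastic.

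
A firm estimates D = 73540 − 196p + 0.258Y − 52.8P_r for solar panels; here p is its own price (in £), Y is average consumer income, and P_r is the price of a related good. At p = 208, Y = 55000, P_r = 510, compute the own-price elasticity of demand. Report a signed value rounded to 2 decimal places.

-2.03

At the given values, D = 73540 − 196(208) + 0.258(55000) − 52.8(510) = 20034.
∂D/∂p = −196.
E = (-196) × (208/20034) = -2.0349…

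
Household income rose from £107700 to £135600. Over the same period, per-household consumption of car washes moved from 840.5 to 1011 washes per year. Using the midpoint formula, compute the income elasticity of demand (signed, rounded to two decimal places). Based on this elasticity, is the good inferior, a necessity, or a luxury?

%ΔQ = (1011 − 840.5)/[( 840.5 + 1011)/2] = 170.5/925.75 = 0.184174…
%ΔIncome = (135600 − 107700)/[( 107700 + 135600)/2] = 27900/121650 = 0.229346…
E_income = (170.5/925.75) / (27900/121650) = 0.8030…
0 < E_income < 1 ⇒ normal good, necessity.

0.80; necessity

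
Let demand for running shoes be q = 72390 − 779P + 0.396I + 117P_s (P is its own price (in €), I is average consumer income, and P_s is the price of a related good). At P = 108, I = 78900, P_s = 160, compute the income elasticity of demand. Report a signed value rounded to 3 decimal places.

At the given values, q = 72390 − 779(108) + 0.396(78900) + 117(160) = 38222.4.
∂q/∂I = 0.396.
E = (0.396) × (78900/38222.4) = 0.81743…

0.817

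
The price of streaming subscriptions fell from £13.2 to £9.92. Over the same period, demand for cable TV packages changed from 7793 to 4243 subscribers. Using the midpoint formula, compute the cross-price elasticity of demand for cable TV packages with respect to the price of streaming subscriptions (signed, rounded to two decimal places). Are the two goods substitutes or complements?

2.08; substitutes

%ΔQ_{cable TV packages} = (4243 − 7793)/avg = -3550/6018 = -0.589896…
%ΔP_{streaming subscriptions} = (9.92 − 13.2)/avg = -3.28/11.56 = -0.283737…
E_cross = (-3550/6018) / (-3.28/11.56) = 2.0790…
E_cross > 0 ⇒ the goods are substitutes.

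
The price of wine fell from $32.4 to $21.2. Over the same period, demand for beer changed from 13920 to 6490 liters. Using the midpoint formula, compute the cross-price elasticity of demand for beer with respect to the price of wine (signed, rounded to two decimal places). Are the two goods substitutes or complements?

1.74; substitutes

%ΔQ_{beer} = (6490 − 13920)/avg = -7430/10205 = -0.728074…
%ΔP_{wine} = (21.2 − 32.4)/avg = -11.2/26.8 = -0.417910…
E_cross = (-7430/10205) / (-11.2/26.8) = 1.7421…
E_cross > 0 ⇒ the goods are substitutes.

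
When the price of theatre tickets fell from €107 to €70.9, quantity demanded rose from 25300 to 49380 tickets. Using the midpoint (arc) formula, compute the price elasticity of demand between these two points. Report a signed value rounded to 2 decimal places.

%ΔQ = (49380 − 25300) / [(25300 + 49380)/2] = 24080/37340 = 0.644884…
%ΔP = (70.9 − 107) / [(107 + 70.9)/2] = -36.1/88.95 = -0.405845…
Arc Ed = %ΔQ / %ΔP = (24080/37340) / (-36.1/88.95) = -1.5889…

-1.59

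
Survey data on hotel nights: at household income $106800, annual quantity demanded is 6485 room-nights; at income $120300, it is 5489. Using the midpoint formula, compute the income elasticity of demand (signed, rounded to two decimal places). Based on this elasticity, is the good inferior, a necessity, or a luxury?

%ΔQ = (5489 − 6485)/[( 6485 + 5489)/2] = -996/5987 = -0.166360…
%ΔIncome = (120300 − 106800)/[( 106800 + 120300)/2] = 13500/113550 = 0.118890…
E_income = (-996/5987) / (13500/113550) = -1.3992…
E_income < 0 ⇒ inferior good.

-1.40; inferior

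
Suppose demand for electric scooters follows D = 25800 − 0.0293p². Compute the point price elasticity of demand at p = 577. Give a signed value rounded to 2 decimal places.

dD/dp = −2·0.0293·p = -33.8122. At p = 577, D = 16045.1803.
Ed = (dD/dp)·(p/D) = (-33.8122) × (577/16045.1803) = -1.2159…

-1.22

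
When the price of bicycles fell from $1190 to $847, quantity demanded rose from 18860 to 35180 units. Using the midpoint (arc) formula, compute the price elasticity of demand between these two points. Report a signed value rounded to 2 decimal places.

-1.79

%ΔQ = (35180 − 18860) / [(18860 + 35180)/2] = 16320/27020 = 0.603997…
%ΔP = (847 − 1190) / [(1190 + 847)/2] = -343/1018.5 = -0.336769…
Arc Ed = %ΔQ / %ΔP = (16320/27020) / (-343/1018.5) = -1.7935…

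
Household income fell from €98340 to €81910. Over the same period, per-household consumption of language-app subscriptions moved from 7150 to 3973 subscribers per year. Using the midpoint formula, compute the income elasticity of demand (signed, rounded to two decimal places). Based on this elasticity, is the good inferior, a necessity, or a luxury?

3.13; luxury

%ΔQ = (3973 − 7150)/[( 7150 + 3973)/2] = -3177/5561.5 = -0.571248…
%ΔIncome = (81910 − 98340)/[( 98340 + 81910)/2] = -16430/90125 = -0.182302…
E_income = (-3177/5561.5) / (-16430/90125) = 3.1335…
E_income > 1 ⇒ normal good, luxury.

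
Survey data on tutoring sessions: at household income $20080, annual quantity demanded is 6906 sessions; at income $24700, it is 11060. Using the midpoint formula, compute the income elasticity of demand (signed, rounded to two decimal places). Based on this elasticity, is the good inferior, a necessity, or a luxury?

2.24; luxury

%ΔQ = (11060 − 6906)/[( 6906 + 11060)/2] = 4154/8983 = 0.462429…
%ΔIncome = (24700 − 20080)/[( 20080 + 24700)/2] = 4620/22390 = 0.206342…
E_income = (4154/8983) / (4620/22390) = 2.2410…
E_income > 1 ⇒ normal good, luxury.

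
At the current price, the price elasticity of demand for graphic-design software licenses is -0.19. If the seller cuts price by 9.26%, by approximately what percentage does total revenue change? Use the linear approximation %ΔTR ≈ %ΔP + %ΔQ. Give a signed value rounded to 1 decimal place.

-7.5%

%ΔQ ≈ Ed × %ΔP = (-0.19) × (-9.26%) = +1.7594%
%ΔTR ≈ %ΔP + %ΔQ = (-9.26%) + (+1.7594%) = -7.5006%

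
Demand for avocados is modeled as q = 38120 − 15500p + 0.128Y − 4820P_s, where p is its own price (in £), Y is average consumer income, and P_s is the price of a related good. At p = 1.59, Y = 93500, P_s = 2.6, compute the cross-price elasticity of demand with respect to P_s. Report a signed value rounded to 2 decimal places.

-0.97

At the given values, q = 38120 − 15500(1.59) + 0.128(93500) − 4820(2.6) = 12911.
∂q/∂P_s = -4820.
E = (-4820) × (2.6/12911) = -0.9706…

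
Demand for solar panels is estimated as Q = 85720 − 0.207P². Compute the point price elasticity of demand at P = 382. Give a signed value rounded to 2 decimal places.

-1.09

dQ/dP = −2·0.207·P = -158.148. At P = 382, Q = 55513.732.
Ed = (dQ/dP)·(P/Q) = (-158.148) × (382/55513.732) = -1.0882…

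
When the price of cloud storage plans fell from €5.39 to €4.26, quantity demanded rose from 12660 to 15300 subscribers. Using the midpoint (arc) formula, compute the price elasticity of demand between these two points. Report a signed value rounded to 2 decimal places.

-0.81

%ΔQ = (15300 − 12660) / [(12660 + 15300)/2] = 2640/13980 = 0.188841…
%ΔP = (4.26 − 5.39) / [(5.39 + 4.26)/2] = -1.13/4.825 = -0.234196…
Arc Ed = %ΔQ / %ΔP = (2640/13980) / (-1.13/4.825) = -0.8063…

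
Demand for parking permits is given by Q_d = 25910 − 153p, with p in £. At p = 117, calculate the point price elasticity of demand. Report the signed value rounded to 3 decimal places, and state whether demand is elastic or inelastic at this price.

-2.235; elastic

dQ_d/dp = −153. At p = 117, Q_d = 25910 − 153(117) = 8009.
Ed = (dQ_d/dp)·(p/Q_d) = −153 × (117/8009) = -2.23511…
|Ed| = 2.235 > 1, so demand is elastic.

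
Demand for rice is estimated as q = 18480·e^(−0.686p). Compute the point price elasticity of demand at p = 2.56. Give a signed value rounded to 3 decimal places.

dq/dp = −0.686·q = -2189.45. At p = 2.56, q = 3191.62.
Ed = (dq/dp)·(p/q) = (-2189.45) × (2.56/3191.62) = -1.75616

-1.756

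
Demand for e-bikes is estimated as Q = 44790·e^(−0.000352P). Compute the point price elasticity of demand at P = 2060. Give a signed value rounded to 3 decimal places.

-0.725

dQ/dP = −0.000352·Q = -7.63498. At P = 2060, Q = 21690.3.
Ed = (dQ/dP)·(P/Q) = (-7.63498) × (2060/21690.3) = -0.72512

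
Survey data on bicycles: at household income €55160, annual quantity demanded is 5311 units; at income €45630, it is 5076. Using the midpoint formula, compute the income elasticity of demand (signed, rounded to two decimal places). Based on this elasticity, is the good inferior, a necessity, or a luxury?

%ΔQ = (5076 − 5311)/[( 5311 + 5076)/2] = -235/5193.5 = -0.045248…
%ΔIncome = (45630 − 55160)/[( 55160 + 45630)/2] = -9530/50395 = -0.189106…
E_income = (-235/5193.5) / (-9530/50395) = 0.2392…
0 < E_income < 1 ⇒ normal good, necessity.

0.24; necessity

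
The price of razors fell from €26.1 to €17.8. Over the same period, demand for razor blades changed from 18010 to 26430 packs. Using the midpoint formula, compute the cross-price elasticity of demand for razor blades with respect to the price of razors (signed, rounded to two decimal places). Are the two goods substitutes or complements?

-1.00; complements

%ΔQ_{razor blades} = (26430 − 18010)/avg = 8420/22220 = 0.378937…
%ΔP_{razors} = (17.8 − 26.1)/avg = -8.3/21.95 = -0.378132…
E_cross = (8420/22220) / (-8.3/21.95) = -1.0021…
E_cross < 0 ⇒ the goods are complements.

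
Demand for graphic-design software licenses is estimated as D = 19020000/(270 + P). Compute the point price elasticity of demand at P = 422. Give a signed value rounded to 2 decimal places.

dD/dP = −19020000/(270 + P)² = -39.719. At P = 422, D = 27485.5.
Ed = (dD/dP)·(P/D) = (-39.719) × (422/27485.5) = -0.6098…

-0.61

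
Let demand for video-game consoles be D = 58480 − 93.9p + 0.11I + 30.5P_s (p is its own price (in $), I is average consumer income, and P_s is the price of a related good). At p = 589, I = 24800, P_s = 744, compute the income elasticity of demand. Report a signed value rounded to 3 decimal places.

0.095

At the given values, D = 58480 − 93.9(589) + 0.11(24800) + 30.5(744) = 28592.9.
∂D/∂I = 0.11.
E = (0.11) × (24800/28592.9) = 0.09540…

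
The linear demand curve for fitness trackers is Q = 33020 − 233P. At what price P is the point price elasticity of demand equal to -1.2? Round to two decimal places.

Ed = −233P/(33020 − 233P). Set this equal to -1.2:
233P = 1.2·(33020 − 233P) ⇒ 233P(1 + 1.2) = 1.2·33020
P = 1.2·33020 / (233·2.2) = 77.3000…

77.30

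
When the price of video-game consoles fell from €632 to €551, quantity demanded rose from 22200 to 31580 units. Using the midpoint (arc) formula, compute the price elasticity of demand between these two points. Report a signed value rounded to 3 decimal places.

-2.547

%ΔQ = (31580 − 22200) / [(22200 + 31580)/2] = 9380/26890 = 0.348828…
%ΔP = (551 − 632) / [(632 + 551)/2] = -81/591.5 = -0.136939…
Arc Ed = %ΔQ / %ΔP = (9380/26890) / (-81/591.5) = -2.54730…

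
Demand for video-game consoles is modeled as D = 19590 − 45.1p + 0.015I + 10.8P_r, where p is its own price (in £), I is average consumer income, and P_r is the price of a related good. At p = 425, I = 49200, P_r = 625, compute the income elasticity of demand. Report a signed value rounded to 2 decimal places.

0.09

At the given values, D = 19590 − 45.1(425) + 0.015(49200) + 10.8(625) = 7910.5.
∂D/∂I = 0.015.
E = (0.015) × (49200/7910.5) = 0.0932…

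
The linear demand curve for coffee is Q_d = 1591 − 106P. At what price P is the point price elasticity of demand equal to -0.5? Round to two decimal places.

Ed = −106P/(1591 − 106P). Set this equal to -0.5:
106P = 0.5·(1591 − 106P) ⇒ 106P(1 + 0.5) = 0.5·1591
P = 0.5·1591 / (106·1.5) = 5.0031…

5.00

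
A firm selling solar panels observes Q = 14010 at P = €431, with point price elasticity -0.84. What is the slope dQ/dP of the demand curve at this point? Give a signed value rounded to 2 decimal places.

-27.30

Ed = (dQ/dP)·(P/Q) ⇒ dQ/dP = Ed·Q/P = (-0.84)·14010/431 = -27.3048…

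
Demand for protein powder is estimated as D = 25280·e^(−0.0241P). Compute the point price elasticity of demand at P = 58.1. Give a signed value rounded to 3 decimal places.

-1.400

dD/dP = −0.0241·D = -150.207. At P = 58.1, D = 6232.66.
Ed = (dD/dP)·(P/D) = (-150.207) × (58.1/6232.66) = -1.40021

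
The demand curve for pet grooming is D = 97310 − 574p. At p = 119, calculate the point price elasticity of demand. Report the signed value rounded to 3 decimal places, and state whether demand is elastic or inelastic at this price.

-2.355; elastic

dD/dp = −574. At p = 119, D = 97310 − 574(119) = 29004.
Ed = (dD/dp)·(p/D) = −574 × (119/29004) = -2.35505…
|Ed| = 2.355 > 1, so demand is elastic.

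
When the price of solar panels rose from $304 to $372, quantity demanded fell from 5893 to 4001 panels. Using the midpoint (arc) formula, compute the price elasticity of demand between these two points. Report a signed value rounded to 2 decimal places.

-1.90

%ΔQ = (4001 − 5893) / [(5893 + 4001)/2] = -1892/4947 = -0.382454…
%ΔP = (372 − 304) / [(304 + 372)/2] = 68/338 = 0.201183…
Arc Ed = %ΔQ / %ΔP = (-1892/4947) / (68/338) = -1.9010…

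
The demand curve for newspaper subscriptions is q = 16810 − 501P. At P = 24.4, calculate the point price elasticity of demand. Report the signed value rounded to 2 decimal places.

-2.67

dq/dP = −501. At P = 24.4, q = 16810 − 501(24.4) = 4585.6.
Ed = (dq/dP)·(P/q) = −501 × (24.4/4585.6) = -2.6658…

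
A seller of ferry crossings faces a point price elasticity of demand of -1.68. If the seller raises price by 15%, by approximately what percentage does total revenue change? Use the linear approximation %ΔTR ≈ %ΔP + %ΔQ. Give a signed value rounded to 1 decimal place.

-10.2%

%ΔQ ≈ Ed × %ΔP = (-1.68) × (+15%) = -25.2000%
%ΔTR ≈ %ΔP + %ΔQ = (+15%) + (-25.2000%) = -10.2000%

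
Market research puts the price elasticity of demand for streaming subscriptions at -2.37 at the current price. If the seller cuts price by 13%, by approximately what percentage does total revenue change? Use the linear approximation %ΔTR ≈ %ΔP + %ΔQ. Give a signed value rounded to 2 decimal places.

%ΔQ ≈ Ed × %ΔP = (-2.37) × (-13%) = +30.8100%
%ΔTR ≈ %ΔP + %ΔQ = (-13%) + (+30.8100%) = +17.8100%

+17.81%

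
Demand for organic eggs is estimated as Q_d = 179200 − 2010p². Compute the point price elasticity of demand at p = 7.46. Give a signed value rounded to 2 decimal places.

dQ_d/dp = −2·2010·p = -29989.2. At p = 7.46, Q_d = 67340.284.
Ed = (dQ_d/dp)·(p/Q_d) = (-29989.2) × (7.46/67340.284) = -3.3222…

-3.32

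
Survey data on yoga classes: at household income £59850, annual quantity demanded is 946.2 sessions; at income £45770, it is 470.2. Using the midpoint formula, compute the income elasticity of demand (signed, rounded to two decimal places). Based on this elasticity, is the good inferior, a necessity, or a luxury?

%ΔQ = (470.2 − 946.2)/[( 946.2 + 470.2)/2] = -476/708.2 = -0.672126…
%ΔIncome = (45770 − 59850)/[( 59850 + 45770)/2] = -14080/52810 = -0.266616…
E_income = (-476/708.2) / (-14080/52810) = 2.5209…
E_income > 1 ⇒ normal good, luxury.

2.52; luxury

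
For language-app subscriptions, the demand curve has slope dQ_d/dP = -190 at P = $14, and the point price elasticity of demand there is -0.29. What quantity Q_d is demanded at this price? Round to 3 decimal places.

9172.414

Ed = (dQ_d/dP)·(P/Q_d) ⇒ Q_d = (dQ_d/dP)·P/Ed = (-190)·14/(-0.29) = 9172.41379…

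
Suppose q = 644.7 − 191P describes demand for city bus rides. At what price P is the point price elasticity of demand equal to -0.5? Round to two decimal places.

Ed = −191P/(644.7 − 191P). Set this equal to -0.5:
191P = 0.5·(644.7 − 191P) ⇒ 191P(1 + 0.5) = 0.5·644.7
P = 0.5·644.7 / (191·1.5) = 1.1251…

1.13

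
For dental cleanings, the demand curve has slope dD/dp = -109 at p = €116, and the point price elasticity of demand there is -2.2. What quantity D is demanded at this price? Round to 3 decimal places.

Ed = (dD/dp)·(p/D) ⇒ D = (dD/dp)·p/Ed = (-109)·116/(-2.2) = 5747.27272…

5747.273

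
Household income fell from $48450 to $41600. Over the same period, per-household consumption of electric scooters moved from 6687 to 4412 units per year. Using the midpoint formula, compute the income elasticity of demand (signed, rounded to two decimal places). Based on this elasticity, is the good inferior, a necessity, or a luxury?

%ΔQ = (4412 − 6687)/[( 6687 + 4412)/2] = -2275/5549.5 = -0.409946…
%ΔIncome = (41600 − 48450)/[( 48450 + 41600)/2] = -6850/45025 = -0.152137…
E_income = (-2275/5549.5) / (-6850/45025) = 2.6945…
E_income > 1 ⇒ normal good, luxury.

2.69; luxury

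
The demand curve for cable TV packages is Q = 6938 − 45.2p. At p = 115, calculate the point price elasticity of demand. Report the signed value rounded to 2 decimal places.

-2.99

dQ/dp = −45.2. At p = 115, Q = 6938 − 45.2(115) = 1740.
Ed = (dQ/dp)·(p/Q) = −45.2 × (115/1740) = -2.9873…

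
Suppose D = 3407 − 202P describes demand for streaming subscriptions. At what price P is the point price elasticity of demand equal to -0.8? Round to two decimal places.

7.50

Ed = −202P/(3407 − 202P). Set this equal to -0.8:
202P = 0.8·(3407 − 202P) ⇒ 202P(1 + 0.8) = 0.8·3407
P = 0.8·3407 / (202·1.8) = 7.4961…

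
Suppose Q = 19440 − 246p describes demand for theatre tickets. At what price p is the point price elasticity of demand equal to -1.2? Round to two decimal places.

43.10

Ed = −246p/(19440 − 246p). Set this equal to -1.2:
246p = 1.2·(19440 − 246p) ⇒ 246p(1 + 1.2) = 1.2·19440
p = 1.2·19440 / (246·2.2) = 43.1042…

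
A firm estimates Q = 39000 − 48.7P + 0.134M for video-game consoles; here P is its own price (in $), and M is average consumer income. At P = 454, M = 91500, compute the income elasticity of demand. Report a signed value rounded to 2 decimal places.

0.42

At the given values, Q = 39000 − 48.7(454) + 0.134(91500) = 29151.2.
∂Q/∂M = 0.134.
E = (0.134) × (91500/29151.2) = 0.4206…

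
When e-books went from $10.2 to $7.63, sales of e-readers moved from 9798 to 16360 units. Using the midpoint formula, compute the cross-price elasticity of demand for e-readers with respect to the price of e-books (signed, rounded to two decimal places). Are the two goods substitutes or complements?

-1.74; complements

%ΔQ_{e-readers} = (16360 − 9798)/avg = 6562/13079 = 0.501720…
%ΔP_{e-books} = (7.63 − 10.2)/avg = -2.57/8.915 = -0.288278…
E_cross = (6562/13079) / (-2.57/8.915) = -1.7404…
E_cross < 0 ⇒ the goods are complements.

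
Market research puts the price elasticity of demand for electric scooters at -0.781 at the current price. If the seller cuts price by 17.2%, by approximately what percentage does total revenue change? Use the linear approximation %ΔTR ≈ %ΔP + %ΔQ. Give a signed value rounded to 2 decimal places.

-3.77%

%ΔQ ≈ Ed × %ΔP = (-0.781) × (-17.2%) = +13.4332%
%ΔTR ≈ %ΔP + %ΔQ = (-17.2%) + (+13.4332%) = -3.7668%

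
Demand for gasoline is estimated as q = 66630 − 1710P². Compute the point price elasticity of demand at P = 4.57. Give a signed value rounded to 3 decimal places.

dq/dP = −2·1710·P = -15629.4. At P = 4.57, q = 30916.821.
Ed = (dq/dP)·(P/q) = (-15629.4) × (4.57/30916.821) = -2.31027…

-2.310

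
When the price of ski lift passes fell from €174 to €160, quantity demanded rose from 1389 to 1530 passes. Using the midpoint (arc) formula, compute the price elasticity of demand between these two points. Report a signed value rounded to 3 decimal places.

-1.152

%ΔQ = (1530 − 1389) / [(1389 + 1530)/2] = 141/1459.5 = 0.096608…
%ΔP = (160 − 174) / [(174 + 160)/2] = -14/167 = -0.083832…
Arc Ed = %ΔQ / %ΔP = (141/1459.5) / (-14/167) = -1.15240…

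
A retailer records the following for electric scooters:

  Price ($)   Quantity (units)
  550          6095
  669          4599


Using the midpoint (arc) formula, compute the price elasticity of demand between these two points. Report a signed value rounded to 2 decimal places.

%ΔQ = (4599 − 6095) / [(6095 + 4599)/2] = -1496/5347 = -0.279783…
%ΔP = (669 − 550) / [(550 + 669)/2] = 119/609.5 = 0.195242…
Arc Ed = %ΔQ / %ΔP = (-1496/5347) / (119/609.5) = -1.4330…

-1.43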